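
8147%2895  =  2357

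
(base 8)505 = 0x145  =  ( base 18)101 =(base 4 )11011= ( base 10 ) 325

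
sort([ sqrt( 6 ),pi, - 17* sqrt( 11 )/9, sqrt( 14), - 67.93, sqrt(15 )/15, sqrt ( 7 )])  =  [ - 67.93,  -  17*sqrt(11 ) /9, sqrt ( 15) /15, sqrt( 6), sqrt (7 ) , pi,sqrt(14 ) ] 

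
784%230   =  94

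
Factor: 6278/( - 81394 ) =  - 3139/40697 = -43^1*73^1*40697^( - 1 ) 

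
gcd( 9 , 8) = 1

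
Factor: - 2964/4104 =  - 2^( - 1)*3^( - 2)*13^1 = - 13/18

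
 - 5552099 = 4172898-9724997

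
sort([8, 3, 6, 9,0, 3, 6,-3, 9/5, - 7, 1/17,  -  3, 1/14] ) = [ - 7, - 3, - 3, 0,1/17,1/14,9/5, 3, 3, 6,6, 8,9]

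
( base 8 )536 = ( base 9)428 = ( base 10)350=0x15E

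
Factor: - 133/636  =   - 2^( - 2)*3^( - 1 )*7^1*19^1*53^( - 1 )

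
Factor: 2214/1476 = 3/2 = 2^( - 1)*3^1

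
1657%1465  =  192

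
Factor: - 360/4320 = - 2^( - 2)* 3^ ( - 1) = - 1/12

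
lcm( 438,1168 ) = 3504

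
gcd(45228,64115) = 1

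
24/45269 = 24/45269 = 0.00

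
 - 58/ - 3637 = 58/3637=0.02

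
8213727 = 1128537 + 7085190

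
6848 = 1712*4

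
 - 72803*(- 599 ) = 43608997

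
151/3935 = 151/3935 = 0.04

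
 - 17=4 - 21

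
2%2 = 0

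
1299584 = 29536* 44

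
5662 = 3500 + 2162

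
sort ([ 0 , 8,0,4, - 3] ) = [-3,  0,0 , 4,8 ]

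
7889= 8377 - 488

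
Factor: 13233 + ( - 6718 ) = 5^1*1303^1  =  6515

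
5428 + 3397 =8825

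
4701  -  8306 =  - 3605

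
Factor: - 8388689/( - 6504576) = 2^ ( - 7 )*3^(  -  1 )*13^( - 1 )*499^1*1303^( - 1)*16811^1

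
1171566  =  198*5917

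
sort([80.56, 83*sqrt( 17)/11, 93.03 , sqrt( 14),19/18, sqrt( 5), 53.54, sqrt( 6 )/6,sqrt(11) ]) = [ sqrt ( 6 )/6,  19/18, sqrt ( 5 ), sqrt( 11), sqrt(14 ),83*sqrt( 17 ) /11 , 53.54, 80.56 , 93.03]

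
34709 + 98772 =133481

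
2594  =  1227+1367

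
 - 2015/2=-2015/2 = - 1007.50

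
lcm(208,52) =208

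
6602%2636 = 1330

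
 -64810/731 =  - 89+ 249/731 = - 88.66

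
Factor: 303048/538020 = 138/245 = 2^1 *3^1*5^( - 1 )*7^(-2 )*23^1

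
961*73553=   70684433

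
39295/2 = 19647 + 1/2 = 19647.50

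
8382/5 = 8382/5 = 1676.40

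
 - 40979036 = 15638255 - 56617291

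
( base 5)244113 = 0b10010001000011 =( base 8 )22103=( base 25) EL8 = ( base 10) 9283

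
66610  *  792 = 52755120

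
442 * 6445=2848690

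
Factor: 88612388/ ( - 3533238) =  - 2^1*3^ ( - 2)*1031^1*21487^1*196291^(- 1)=- 44306194/1766619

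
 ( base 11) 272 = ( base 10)321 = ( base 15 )166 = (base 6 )1253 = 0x141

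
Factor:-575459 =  - 73^1*7883^1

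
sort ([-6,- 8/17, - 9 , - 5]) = [-9, - 6,- 5, - 8/17 ]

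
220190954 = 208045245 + 12145709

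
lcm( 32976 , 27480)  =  164880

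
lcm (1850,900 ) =33300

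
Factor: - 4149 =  - 3^2 *461^1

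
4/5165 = 4/5165 = 0.00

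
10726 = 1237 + 9489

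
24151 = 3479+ 20672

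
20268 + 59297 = 79565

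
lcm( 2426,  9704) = 9704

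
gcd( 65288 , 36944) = 8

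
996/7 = 142 + 2/7 = 142.29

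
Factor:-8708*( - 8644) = 75271952 = 2^4*7^1*311^1*2161^1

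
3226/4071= 3226/4071= 0.79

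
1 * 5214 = 5214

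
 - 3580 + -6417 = -9997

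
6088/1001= 6088/1001 = 6.08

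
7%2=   1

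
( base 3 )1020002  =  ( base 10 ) 893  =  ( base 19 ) 290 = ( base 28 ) 13P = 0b1101111101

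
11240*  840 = 9441600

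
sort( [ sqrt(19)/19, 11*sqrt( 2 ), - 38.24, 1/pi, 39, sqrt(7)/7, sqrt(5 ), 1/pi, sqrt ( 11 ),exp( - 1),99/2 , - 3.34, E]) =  [ - 38.24, - 3.34, sqrt ( 19 )/19, 1/pi, 1/pi, exp ( - 1), sqrt(7) /7, sqrt(5 ), E, sqrt(11), 11*sqrt( 2), 39, 99/2] 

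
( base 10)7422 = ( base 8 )16376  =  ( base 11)5638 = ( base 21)GH9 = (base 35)622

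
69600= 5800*12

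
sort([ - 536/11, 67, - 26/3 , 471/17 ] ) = [ - 536/11, - 26/3,471/17, 67]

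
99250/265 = 374 +28/53  =  374.53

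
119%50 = 19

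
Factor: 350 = 2^1 * 5^2 * 7^1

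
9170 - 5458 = 3712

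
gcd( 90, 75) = 15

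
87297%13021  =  9171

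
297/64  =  297/64  =  4.64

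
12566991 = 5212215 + 7354776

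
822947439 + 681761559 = 1504708998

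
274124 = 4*68531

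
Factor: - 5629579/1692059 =  -  1692059^( - 1)*5629579^1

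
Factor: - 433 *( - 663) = 3^1*13^1 *17^1*433^1 = 287079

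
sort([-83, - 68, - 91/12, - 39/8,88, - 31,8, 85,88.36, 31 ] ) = [ - 83, - 68,-31, - 91/12, - 39/8  ,  8,31,85,88, 88.36 ] 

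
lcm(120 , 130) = 1560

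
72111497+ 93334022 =165445519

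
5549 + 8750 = 14299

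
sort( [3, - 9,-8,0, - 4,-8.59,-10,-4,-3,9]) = [ - 10, - 9, - 8.59, - 8, - 4, - 4, -3,  0,3,9]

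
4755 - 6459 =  - 1704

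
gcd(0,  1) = 1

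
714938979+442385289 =1157324268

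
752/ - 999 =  - 1 + 247/999 = - 0.75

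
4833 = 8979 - 4146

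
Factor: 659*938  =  2^1 * 7^1*67^1 *659^1 =618142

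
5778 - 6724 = -946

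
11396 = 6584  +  4812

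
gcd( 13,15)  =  1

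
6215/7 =887 + 6/7 = 887.86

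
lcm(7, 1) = 7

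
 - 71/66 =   -  71/66 = - 1.08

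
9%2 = 1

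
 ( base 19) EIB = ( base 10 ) 5407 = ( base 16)151F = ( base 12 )3167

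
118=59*2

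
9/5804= 9/5804 = 0.00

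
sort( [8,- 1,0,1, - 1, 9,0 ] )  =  [-1, - 1,  0,0,1 , 8,9] 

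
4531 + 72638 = 77169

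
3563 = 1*3563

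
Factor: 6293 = 7^1 * 29^1 * 31^1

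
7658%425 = 8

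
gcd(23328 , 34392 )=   24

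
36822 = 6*6137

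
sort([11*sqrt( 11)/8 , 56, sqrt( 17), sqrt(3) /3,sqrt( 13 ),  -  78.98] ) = [ - 78.98,sqrt( 3 ) /3, sqrt( 13), sqrt( 17),11*sqrt ( 11 ) /8 , 56 ] 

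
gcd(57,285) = 57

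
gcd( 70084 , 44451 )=1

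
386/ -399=  -  1  +  13/399 = - 0.97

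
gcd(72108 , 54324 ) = 36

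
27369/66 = 9123/22 = 414.68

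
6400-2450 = 3950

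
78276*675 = 52836300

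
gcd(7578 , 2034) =18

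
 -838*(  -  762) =638556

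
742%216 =94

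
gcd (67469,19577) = 1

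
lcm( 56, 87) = 4872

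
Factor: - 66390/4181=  - 2^1 *3^1*5^1 * 37^( - 1 )*113^(  -  1)*2213^1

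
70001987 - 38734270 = 31267717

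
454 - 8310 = - 7856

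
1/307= 1/307  =  0.00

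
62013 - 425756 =  -  363743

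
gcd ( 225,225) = 225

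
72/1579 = 72/1579 = 0.05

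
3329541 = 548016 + 2781525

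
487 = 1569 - 1082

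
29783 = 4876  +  24907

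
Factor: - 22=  - 2^1*11^1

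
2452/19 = 129 + 1/19=129.05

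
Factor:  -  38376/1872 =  - 41/2 = - 2^( - 1)*41^1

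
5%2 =1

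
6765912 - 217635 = 6548277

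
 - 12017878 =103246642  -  115264520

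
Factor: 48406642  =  2^1*19^1*557^1*2287^1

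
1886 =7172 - 5286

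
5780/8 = 1445/2 = 722.50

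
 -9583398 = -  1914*5007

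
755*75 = 56625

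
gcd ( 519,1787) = 1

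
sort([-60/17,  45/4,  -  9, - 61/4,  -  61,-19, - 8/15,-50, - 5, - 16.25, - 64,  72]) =[ - 64,-61, - 50, - 19, - 16.25,  -  61/4,-9, - 5, - 60/17,-8/15, 45/4, 72]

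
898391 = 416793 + 481598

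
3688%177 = 148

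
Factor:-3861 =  - 3^3*11^1 * 13^1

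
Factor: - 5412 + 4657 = -755= -5^1*151^1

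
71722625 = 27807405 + 43915220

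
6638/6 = 3319/3 = 1106.33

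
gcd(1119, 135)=3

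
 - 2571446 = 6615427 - 9186873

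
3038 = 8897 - 5859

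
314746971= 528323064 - 213576093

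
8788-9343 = -555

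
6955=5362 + 1593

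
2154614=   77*27982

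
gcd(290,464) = 58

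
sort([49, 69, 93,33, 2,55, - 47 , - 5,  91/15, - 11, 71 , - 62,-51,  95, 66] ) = [ - 62, - 51,-47, - 11, - 5,2,91/15, 33, 49, 55,66, 69, 71,93, 95]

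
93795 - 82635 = 11160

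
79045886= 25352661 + 53693225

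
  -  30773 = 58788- 89561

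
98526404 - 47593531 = 50932873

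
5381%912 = 821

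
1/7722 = 1/7722=   0.00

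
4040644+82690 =4123334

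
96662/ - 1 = -96662 + 0/1 = - 96662.00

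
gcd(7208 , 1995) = 1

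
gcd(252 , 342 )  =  18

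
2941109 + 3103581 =6044690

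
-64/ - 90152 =8/11269 = 0.00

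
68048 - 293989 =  - 225941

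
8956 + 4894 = 13850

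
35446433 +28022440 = 63468873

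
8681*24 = 208344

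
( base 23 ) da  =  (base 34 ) 93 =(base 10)309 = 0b100110101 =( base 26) BN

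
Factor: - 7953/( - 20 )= 2^( - 2) *3^1*5^(-1)*11^1*241^1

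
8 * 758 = 6064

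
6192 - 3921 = 2271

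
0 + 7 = 7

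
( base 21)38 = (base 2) 1000111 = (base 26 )2j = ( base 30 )2B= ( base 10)71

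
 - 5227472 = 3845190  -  9072662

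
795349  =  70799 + 724550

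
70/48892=35/24446 = 0.00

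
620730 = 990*627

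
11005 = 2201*5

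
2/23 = 2/23 = 0.09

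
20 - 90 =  - 70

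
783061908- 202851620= 580210288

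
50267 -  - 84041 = 134308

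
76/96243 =76/96243 = 0.00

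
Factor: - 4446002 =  - 2^1*11^1*179^1*1129^1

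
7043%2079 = 806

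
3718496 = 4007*928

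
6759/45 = 751/5= 150.20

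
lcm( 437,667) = 12673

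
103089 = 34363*3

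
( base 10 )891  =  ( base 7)2412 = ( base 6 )4043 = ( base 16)37B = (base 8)1573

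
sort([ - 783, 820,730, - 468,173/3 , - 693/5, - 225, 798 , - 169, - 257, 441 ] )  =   [ - 783, - 468, - 257, - 225, - 169, - 693/5,173/3,441,730, 798, 820 ]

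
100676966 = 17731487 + 82945479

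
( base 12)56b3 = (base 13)4506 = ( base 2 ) 10010110100111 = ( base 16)25a7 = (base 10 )9639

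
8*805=6440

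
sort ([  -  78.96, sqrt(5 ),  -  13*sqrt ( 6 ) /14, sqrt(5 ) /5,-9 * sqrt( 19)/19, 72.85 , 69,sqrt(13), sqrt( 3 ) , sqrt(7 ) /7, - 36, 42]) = [ - 78.96, - 36, -13*sqrt(6 ) /14, - 9*sqrt(19 ) /19 , sqrt(7) /7, sqrt(5 ) /5,  sqrt(3), sqrt( 5 ),sqrt(13),  42, 69, 72.85]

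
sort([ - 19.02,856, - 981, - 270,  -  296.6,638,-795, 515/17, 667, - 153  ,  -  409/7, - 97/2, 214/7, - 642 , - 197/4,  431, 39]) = [ - 981, -795, - 642, - 296.6, - 270, - 153, - 409/7, - 197/4 , - 97/2, - 19.02,  515/17, 214/7,39,  431,638, 667,856]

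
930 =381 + 549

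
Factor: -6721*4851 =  - 32603571 = -3^2*7^2 * 11^2*13^1  *47^1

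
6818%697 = 545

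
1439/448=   3 + 95/448 =3.21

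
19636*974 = 19125464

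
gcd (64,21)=1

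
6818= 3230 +3588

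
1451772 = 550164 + 901608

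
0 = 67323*0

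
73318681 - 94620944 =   -  21302263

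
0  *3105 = 0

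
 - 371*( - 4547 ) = 1686937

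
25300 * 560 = 14168000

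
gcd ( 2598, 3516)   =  6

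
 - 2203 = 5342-7545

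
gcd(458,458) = 458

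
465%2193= 465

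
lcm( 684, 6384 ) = 19152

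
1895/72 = 1895/72 = 26.32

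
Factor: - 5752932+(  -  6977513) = -5^1 * 7^3 * 13^1 * 571^1 = -  12730445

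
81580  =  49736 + 31844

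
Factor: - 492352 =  - 2^6*7^2*157^1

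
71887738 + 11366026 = 83253764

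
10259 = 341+9918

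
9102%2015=1042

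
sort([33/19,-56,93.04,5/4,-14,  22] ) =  [ - 56,-14, 5/4, 33/19, 22,93.04]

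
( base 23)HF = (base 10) 406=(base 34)bw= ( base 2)110010110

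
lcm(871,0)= 0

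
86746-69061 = 17685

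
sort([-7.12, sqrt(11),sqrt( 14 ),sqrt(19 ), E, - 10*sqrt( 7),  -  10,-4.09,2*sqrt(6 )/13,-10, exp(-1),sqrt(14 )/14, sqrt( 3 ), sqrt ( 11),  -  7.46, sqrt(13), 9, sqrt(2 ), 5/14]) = [ - 10*sqrt ( 7 ),-10, - 10, - 7.46,-7.12 , - 4.09 , sqrt(14)/14,5/14, exp( - 1), 2*sqrt( 6)/13, sqrt( 2),sqrt(3), E, sqrt( 11),sqrt ( 11),sqrt(13 ), sqrt(14),sqrt(19 ),9 ] 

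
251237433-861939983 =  - 610702550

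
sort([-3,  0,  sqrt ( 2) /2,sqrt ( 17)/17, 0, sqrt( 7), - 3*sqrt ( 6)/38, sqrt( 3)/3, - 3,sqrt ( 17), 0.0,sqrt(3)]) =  [  -  3,-3, - 3*sqrt(6)/38,  0, 0,0.0, sqrt ( 17)/17 , sqrt( 3)/3,  sqrt ( 2 ) /2 , sqrt( 3),sqrt(7),sqrt (17 ) ]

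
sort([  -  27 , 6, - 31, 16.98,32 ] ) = [ - 31,-27, 6, 16.98, 32 ] 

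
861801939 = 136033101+725768838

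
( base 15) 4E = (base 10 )74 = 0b1001010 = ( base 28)2I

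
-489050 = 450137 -939187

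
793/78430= 793/78430  =  0.01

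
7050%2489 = 2072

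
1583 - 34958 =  - 33375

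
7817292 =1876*4167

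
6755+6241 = 12996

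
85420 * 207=17681940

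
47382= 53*894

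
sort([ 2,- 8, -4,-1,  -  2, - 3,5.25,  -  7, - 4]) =[ - 8 , - 7, - 4, - 4, - 3, - 2, - 1,2,5.25 ]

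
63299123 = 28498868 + 34800255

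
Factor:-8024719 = -1871^1*4289^1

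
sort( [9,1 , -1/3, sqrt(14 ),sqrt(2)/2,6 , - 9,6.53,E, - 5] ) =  [ - 9, - 5,-1/3,sqrt( 2)/2,1,  E , sqrt( 14 ),  6,6.53,9]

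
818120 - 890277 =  - 72157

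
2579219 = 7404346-4825127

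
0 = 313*0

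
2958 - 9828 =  - 6870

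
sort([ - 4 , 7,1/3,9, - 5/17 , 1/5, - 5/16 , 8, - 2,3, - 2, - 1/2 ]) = [ - 4,-2, - 2,-1/2, - 5/16 , - 5/17, 1/5, 1/3,  3,7,8,9 ]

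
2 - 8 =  - 6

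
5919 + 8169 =14088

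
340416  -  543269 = - 202853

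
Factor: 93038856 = 2^3 *3^1*3876619^1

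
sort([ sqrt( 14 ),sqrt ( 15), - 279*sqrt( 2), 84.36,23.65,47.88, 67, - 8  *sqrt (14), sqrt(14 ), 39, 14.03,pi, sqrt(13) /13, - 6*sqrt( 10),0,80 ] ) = [ - 279* sqrt (2),-8*sqrt( 14), - 6*sqrt(10),0, sqrt( 13)/13,pi, sqrt( 14),sqrt( 14),sqrt(15),14.03,23.65,39, 47.88,67, 80,84.36]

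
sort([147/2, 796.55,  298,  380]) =[ 147/2, 298 , 380,796.55]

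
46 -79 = - 33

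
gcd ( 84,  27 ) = 3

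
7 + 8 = 15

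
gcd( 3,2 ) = 1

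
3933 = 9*437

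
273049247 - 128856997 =144192250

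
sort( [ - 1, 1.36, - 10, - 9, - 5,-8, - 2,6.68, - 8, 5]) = [ - 10, - 9, - 8, - 8 , - 5, - 2, - 1,1.36,5, 6.68 ] 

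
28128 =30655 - 2527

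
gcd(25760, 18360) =40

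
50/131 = 50/131 =0.38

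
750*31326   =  23494500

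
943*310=292330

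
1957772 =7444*263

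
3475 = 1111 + 2364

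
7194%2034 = 1092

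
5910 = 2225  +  3685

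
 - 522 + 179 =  -343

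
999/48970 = 999/48970 = 0.02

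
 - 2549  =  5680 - 8229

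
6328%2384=1560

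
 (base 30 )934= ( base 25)d2j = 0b10000000000010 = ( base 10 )8194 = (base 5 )230234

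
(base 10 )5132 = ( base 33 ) 4nh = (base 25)857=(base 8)12014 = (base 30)5l2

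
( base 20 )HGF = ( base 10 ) 7135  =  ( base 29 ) 8e1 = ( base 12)4167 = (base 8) 15737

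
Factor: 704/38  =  2^5*11^1*19^( - 1 ) = 352/19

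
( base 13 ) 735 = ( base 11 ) A16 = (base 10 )1227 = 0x4CB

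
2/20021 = 2/20021 = 0.00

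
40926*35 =1432410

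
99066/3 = 33022 =33022.00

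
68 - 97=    - 29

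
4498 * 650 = 2923700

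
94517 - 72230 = 22287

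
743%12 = 11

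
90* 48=4320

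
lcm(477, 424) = 3816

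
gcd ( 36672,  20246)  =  382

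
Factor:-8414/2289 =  - 2^1 * 3^( - 1 )*109^( - 1 ) *601^1 = - 1202/327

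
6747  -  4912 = 1835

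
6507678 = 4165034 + 2342644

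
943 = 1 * 943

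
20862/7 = 20862/7 = 2980.29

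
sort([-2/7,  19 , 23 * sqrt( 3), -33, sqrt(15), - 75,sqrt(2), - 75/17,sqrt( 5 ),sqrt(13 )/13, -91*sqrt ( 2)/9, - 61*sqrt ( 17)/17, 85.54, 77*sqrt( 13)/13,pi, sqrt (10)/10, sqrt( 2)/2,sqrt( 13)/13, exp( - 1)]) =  [ - 75, - 33, - 61*sqrt( 17 ) /17, -91*sqrt(2)/9, -75/17, - 2/7, sqrt( 13 ) /13,sqrt( 13)/13  ,  sqrt(10)/10, exp( - 1 ), sqrt(2)/2, sqrt( 2),sqrt( 5 ), pi , sqrt( 15), 19,77*sqrt( 13)/13, 23*sqrt(3), 85.54]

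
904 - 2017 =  - 1113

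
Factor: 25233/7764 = 13/4= 2^( - 2 ) * 13^1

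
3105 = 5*621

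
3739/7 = 3739/7= 534.14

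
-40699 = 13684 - 54383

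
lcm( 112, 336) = 336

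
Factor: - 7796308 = -2^2 * 13^2 * 19^1 * 607^1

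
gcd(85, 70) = 5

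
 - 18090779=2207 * (- 8197)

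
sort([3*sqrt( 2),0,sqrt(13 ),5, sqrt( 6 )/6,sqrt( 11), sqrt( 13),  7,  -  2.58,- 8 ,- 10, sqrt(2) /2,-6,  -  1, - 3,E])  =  [ - 10,-8,  -  6,-3 , - 2.58, - 1,  0, sqrt(6)/6, sqrt ( 2)/2,E,sqrt(11 ),sqrt( 13 ), sqrt( 13),3*sqrt( 2 ), 5,7]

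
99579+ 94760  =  194339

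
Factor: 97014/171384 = 437/772 = 2^( - 2) * 19^1*23^1*193^(-1 ) 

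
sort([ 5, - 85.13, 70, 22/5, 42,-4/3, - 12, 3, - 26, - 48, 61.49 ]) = [-85.13, -48,-26,-12, - 4/3,3,22/5,5,42, 61.49,70 ]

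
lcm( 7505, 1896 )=180120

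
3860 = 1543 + 2317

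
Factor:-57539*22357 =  - 79^1*163^1*283^1* 353^1 = - 1286399423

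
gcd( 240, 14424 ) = 24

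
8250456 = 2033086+6217370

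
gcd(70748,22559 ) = 1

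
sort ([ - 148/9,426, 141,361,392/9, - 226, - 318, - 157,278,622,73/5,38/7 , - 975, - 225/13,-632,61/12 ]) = [ - 975, - 632 , - 318, - 226, - 157, - 225/13,  -  148/9,61/12,38/7,73/5, 392/9,141, 278,  361,426, 622]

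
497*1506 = 748482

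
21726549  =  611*35559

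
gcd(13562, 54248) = 13562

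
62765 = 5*12553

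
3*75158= 225474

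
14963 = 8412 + 6551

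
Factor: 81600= 2^6*3^1*5^2*17^1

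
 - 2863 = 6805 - 9668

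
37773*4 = 151092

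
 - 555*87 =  - 48285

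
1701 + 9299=11000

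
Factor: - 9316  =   - 2^2*17^1*137^1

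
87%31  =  25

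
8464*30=253920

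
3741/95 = 3741/95= 39.38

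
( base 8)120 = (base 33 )2E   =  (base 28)2o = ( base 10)80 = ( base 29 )2m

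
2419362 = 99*24438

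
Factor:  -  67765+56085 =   -  2^5* 5^1 * 73^1 = -11680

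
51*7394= 377094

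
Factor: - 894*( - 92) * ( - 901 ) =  - 74105448  =  - 2^3*3^1*17^1 *23^1*53^1*149^1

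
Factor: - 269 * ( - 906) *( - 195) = - 47524230= - 2^1 * 3^2 * 5^1*13^1*151^1*269^1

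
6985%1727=77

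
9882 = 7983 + 1899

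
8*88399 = 707192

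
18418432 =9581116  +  8837316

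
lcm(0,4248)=0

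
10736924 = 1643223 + 9093701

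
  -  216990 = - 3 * 72330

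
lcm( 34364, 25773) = 103092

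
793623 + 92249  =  885872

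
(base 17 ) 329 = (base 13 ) 550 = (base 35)q0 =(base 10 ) 910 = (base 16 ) 38E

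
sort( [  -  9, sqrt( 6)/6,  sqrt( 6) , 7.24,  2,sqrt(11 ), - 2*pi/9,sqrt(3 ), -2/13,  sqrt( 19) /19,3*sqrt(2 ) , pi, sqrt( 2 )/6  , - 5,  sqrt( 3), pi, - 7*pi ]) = [-7 *pi, - 9, - 5,-2*pi/9, - 2/13 , sqrt( 19 ) /19,  sqrt (2)/6,sqrt(6 )/6, sqrt(3 ), sqrt(3),  2,sqrt (6), pi, pi,sqrt(11),3*sqrt(2 ),7.24]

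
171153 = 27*6339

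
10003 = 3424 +6579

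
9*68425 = 615825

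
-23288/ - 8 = 2911/1 = 2911.00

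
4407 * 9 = 39663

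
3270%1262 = 746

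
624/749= 624/749 = 0.83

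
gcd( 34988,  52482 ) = 17494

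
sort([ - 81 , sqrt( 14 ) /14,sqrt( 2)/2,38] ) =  [ - 81,sqrt( 14 )/14,sqrt (2)/2, 38] 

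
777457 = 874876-97419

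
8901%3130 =2641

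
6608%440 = 8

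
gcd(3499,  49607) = 1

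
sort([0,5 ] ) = [ 0,  5] 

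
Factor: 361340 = 2^2*5^1*7^1*29^1*89^1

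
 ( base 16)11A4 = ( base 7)16111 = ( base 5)121031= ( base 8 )10644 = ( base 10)4516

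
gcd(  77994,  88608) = 6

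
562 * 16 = 8992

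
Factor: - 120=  - 2^3*3^1 * 5^1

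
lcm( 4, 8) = 8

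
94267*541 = 50998447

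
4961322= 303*16374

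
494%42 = 32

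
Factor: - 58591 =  - 13^1*4507^1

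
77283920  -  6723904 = 70560016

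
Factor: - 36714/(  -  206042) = 18357/103021 = 3^1*29^1 *71^(-1 )*211^1 * 1451^( - 1 )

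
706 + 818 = 1524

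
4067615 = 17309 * 235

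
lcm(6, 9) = 18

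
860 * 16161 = 13898460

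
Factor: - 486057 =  - 3^1*11^2*13^1*103^1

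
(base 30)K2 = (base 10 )602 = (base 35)h7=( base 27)m8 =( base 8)1132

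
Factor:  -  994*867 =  - 861798= - 2^1 *3^1 * 7^1*17^2 * 71^1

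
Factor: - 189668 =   -  2^2 * 47417^1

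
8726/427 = 8726/427=20.44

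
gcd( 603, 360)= 9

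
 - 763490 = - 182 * 4195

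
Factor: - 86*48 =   -  4128 = - 2^5 * 3^1*43^1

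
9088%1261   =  261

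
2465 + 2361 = 4826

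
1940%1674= 266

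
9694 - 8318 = 1376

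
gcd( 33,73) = 1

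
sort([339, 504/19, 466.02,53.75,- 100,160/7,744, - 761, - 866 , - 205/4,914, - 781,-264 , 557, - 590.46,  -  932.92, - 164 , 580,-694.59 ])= [ - 932.92 ,  -  866,- 781, - 761, - 694.59,-590.46, - 264,  -  164, - 100, - 205/4,160/7 , 504/19,53.75,339,466.02 , 557,580,744 , 914]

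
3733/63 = 59 + 16/63= 59.25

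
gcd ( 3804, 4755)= 951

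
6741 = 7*963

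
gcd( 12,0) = 12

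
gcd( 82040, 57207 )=1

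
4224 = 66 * 64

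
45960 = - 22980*(- 2)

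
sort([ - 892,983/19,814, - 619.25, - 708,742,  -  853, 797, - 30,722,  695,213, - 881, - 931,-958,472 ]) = [ - 958, - 931, - 892, - 881,-853,- 708,-619.25, -30,983/19,213,472,695,722,742,797,814 ]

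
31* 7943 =246233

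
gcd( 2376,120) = 24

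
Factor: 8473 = 37^1*229^1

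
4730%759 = 176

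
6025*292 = 1759300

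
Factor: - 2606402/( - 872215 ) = 2^1*5^( - 1)*43^1*30307^1 * 174443^( - 1) 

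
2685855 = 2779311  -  93456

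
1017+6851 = 7868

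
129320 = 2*64660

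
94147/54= 1743 + 25/54 = 1743.46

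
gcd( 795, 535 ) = 5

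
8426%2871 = 2684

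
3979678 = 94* 42337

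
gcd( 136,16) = 8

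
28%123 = 28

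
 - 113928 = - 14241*8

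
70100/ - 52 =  - 17525/13 = - 1348.08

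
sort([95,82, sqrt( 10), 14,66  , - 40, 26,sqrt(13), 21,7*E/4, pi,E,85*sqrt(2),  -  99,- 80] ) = [ - 99, - 80, - 40, E,pi,sqrt(10 ),sqrt(13),7  *E/4, 14 , 21,26,66, 82,95, 85*sqrt( 2 )] 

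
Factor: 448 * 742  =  332416 = 2^7*7^2*53^1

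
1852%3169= 1852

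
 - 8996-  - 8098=-898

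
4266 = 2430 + 1836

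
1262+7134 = 8396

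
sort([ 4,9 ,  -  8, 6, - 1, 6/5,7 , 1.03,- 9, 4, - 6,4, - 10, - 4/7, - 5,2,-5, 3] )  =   [ -10, - 9,-8 ,-6,-5, - 5, - 1,- 4/7,1.03 , 6/5, 2,3,4, 4 , 4,  6,7, 9]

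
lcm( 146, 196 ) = 14308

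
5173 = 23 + 5150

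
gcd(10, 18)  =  2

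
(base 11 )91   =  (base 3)10201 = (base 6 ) 244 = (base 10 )100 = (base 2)1100100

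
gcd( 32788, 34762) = 14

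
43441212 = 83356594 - 39915382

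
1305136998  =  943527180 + 361609818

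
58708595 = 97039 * 605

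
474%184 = 106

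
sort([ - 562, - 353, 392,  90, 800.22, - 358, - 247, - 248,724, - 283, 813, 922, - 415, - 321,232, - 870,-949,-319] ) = [ - 949, - 870, - 562, - 415, - 358, - 353, - 321, - 319, - 283, - 248, - 247,  90 , 232,392, 724,  800.22,  813, 922]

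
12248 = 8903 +3345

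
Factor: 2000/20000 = 2^( - 1 )*5^ (-1 )=1/10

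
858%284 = 6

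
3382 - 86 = 3296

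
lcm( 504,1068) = 44856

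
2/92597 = 2/92597=0.00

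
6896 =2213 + 4683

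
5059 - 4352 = 707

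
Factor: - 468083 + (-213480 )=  - 681563^1 = - 681563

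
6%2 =0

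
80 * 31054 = 2484320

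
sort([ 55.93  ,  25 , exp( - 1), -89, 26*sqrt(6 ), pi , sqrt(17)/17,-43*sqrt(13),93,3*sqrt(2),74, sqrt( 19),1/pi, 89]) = [ - 43*sqrt( 13), - 89, sqrt(17)/17,  1/pi, exp(-1) , pi, 3 * sqrt(2),sqrt (19),  25,55.93,  26 * sqrt(6 ),74 , 89,  93 ] 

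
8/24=1/3 =0.33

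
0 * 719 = 0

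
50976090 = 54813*930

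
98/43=98/43=2.28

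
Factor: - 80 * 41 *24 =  - 78720 =-2^7*3^1 * 5^1*41^1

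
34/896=17/448 = 0.04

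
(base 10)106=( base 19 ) 5B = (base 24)4A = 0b1101010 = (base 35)31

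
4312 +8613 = 12925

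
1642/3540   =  821/1770 = 0.46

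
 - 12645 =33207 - 45852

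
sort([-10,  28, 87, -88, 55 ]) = [  -  88,- 10, 28,55,  87]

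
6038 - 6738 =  - 700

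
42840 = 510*84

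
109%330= 109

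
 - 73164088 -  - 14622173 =  -  58541915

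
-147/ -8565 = 49/2855 = 0.02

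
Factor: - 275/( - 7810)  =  2^(  -  1)*5^1*  71^(-1) = 5/142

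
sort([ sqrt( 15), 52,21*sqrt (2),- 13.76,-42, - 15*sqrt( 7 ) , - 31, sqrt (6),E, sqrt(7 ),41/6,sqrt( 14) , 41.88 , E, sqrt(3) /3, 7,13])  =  [ - 42, -15*sqrt (7), - 31, - 13.76,sqrt( 3)/3,sqrt( 6 ),  sqrt(7) , E,E,sqrt(14 ), sqrt(15 ), 41/6,  7, 13, 21*sqrt( 2 ), 41.88, 52] 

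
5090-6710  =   - 1620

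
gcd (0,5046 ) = 5046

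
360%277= 83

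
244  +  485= 729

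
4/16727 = 4/16727 = 0.00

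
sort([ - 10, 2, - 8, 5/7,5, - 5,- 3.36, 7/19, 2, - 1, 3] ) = [-10,-8, - 5, - 3.36, - 1, 7/19 , 5/7, 2, 2, 3 , 5] 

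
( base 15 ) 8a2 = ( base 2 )11110100000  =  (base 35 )1kr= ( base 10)1952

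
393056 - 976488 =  - 583432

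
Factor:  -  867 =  - 3^1 * 17^2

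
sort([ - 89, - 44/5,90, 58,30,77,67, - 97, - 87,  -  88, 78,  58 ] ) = [ - 97,  -  89, - 88,  -  87,-44/5,30,58,58,67,77,78, 90] 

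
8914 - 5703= 3211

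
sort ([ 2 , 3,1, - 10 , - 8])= [ - 10 ,-8,1, 2 , 3 ] 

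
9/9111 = 3/3037 = 0.00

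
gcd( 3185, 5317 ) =13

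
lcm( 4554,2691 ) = 59202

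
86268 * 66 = 5693688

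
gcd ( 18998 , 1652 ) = 826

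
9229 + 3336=12565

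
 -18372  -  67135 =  - 85507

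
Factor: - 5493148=  -  2^2 *197^1*6971^1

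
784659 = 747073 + 37586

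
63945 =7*9135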